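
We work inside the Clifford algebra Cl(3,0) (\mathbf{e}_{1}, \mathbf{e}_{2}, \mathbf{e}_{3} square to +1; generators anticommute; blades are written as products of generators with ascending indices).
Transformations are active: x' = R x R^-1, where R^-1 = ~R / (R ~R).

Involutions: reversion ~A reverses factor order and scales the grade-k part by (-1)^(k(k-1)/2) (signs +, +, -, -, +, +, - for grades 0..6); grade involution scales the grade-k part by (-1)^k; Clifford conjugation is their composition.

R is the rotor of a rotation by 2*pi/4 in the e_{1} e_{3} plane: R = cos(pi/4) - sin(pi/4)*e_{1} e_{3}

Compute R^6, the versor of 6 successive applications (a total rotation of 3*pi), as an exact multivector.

Rotor phase runs at HALF the rotation angle; powers of one rotor simply add phase, so after 6 steps in e_{1} e_{3} the phase is 6*pi/4 = \frac{3 \pi}{2} and R^6 = cos(\frac{3 \pi}{2}) - sin(\frac{3 \pi}{2})*e_{1} e_{3}.
cos(\frac{3 \pi}{2}) = 0 and sin(\frac{3 \pi}{2}) = -1, so R^6 = e_{1} e_{3}. The net rotation is 1*pi (after discarding 1 full turn, each of which contributes a factor -1 to the rotor); the rotor keeps the half-angle phase exactly.
Answer: e_{1} e_{3}


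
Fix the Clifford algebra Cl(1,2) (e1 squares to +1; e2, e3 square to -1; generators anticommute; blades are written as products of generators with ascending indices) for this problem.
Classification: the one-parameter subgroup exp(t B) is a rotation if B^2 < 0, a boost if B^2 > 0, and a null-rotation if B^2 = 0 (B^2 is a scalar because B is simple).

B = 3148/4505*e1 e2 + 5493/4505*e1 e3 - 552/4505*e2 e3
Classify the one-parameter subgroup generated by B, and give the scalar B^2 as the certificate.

B^2 term by term: the squares give (3148/4505)^2*(e1 e2)^2 + (5493/4505)^2*(e1 e3)^2 + (-552/4505)^2*(e2 e3)^2 = 9909904/20295025*(+1) + 30173049/20295025*(+1) + 304704/20295025*(-1) = 49/25 (each basis 2-blade squares to minus the product of its generators' squares); cross terms between blades sharing an index anticommute and cancel. So B^2 = 49/25.
Answer: boost, certificate B^2 = 49/25. Why this suffices: the scalar 49/25 survives any versor conjugation, so its sign alone determines the class however B is presented.


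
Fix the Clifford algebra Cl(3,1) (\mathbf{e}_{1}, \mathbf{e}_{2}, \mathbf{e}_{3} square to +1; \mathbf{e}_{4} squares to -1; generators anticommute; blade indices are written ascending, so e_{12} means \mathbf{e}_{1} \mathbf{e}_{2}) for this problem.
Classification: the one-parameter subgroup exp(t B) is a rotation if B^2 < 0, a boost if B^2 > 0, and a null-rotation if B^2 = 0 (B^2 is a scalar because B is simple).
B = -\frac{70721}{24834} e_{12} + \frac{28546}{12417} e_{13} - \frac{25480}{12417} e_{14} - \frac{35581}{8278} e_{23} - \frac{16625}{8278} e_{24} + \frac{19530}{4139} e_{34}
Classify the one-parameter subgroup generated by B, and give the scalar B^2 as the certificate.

B^2 term by term: the squares give (-\frac{70721}{24834})^2*(e_{12})^2 + (\frac{28546}{12417})^2*(e_{13})^2 + (-\frac{25480}{12417})^2*(e_{14})^2 + (-\frac{35581}{8278})^2*(e_{23})^2 + (-\frac{16625}{8278})^2*(e_{24})^2 + (\frac{19530}{4139})^2*(e_{34})^2 = \frac{5001459841}{616727556}*(-1) + \frac{814874116}{154181889}*(-1) + \frac{649230400}{154181889}*(+1) + \frac{1266007561}{68525284}*(-1) + \frac{276390625}{68525284}*(+1) + \frac{381420900}{17131321}*(+1) = -\frac{49}{36} (each basis 2-blade squares to minus the product of its generators' squares); cross terms between blades sharing an index anticommute and cancel; the commuting (index-disjoint) pairs give grade-4 terms 2*c*c'*(blade product), which cancel blade by blade — e_{1234}: -\frac{460393710}{17131321} + \frac{474577250}{51393963} + \frac{906603880}{51393963} = 0 — confirming B is simple. So B^2 = -\frac{49}{36}.
Answer: rotation, certificate B^2 = -\frac{49}{36}. Key observation: B^2 = -\frac{49}{36} is a conjugation invariant, so its sign decides the class regardless of the surface form of B.


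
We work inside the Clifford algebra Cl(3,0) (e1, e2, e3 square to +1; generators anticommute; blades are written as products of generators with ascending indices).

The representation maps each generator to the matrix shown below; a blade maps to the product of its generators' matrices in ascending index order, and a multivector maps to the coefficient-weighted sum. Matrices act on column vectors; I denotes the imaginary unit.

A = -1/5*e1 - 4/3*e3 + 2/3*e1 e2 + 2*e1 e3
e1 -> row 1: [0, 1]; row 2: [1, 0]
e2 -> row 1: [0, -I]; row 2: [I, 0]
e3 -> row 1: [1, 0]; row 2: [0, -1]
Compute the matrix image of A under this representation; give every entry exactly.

Bivector images (products of the table entries): rho(e1 e2) = rho(e1)rho(e2) = row 1: [I, 0]; row 2: [0, -I]; rho(e1 e3) = rho(e1)rho(e3) = row 1: [0, -1]; row 2: [1, 0].
M = (-1/5)*rho(e1) + (-4/3)*rho(e3) + (2/3)*rho(e1 e2) + (2)*rho(e1 e3), summed entrywise:
Answer: row 1: [-4/3 + 2*I/3, -11/5]; row 2: [9/5, 4/3 - 2*I/3]


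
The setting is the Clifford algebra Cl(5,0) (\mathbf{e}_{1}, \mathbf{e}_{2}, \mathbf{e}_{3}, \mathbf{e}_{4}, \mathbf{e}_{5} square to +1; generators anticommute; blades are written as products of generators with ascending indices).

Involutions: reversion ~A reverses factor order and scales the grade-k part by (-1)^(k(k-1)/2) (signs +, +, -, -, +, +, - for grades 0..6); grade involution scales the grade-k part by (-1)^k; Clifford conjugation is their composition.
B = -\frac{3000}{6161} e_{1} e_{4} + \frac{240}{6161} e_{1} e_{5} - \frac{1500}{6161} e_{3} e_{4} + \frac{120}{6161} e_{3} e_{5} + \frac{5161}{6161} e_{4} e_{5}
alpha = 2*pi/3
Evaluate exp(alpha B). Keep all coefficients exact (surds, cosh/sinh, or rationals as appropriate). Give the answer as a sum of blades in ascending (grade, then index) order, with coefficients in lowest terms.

B^2 term by term: the squares give (-\frac{3000}{6161})^2*(e_{1} e_{4})^2 + (\frac{240}{6161})^2*(e_{1} e_{5})^2 + (-\frac{1500}{6161})^2*(e_{3} e_{4})^2 + (\frac{120}{6161})^2*(e_{3} e_{5})^2 + (\frac{5161}{6161})^2*(e_{4} e_{5})^2 = \frac{9000000}{37957921}*(-1) + \frac{57600}{37957921}*(-1) + \frac{2250000}{37957921}*(-1) + \frac{14400}{37957921}*(-1) + \frac{26635921}{37957921}*(-1) = -1 (each basis 2-blade squares to minus the product of its generators' squares); cross terms between blades sharing an index anticommute and cancel; the commuting (index-disjoint) pairs give grade-4 terms 2*c*c'*(blade product), which cancel blade by blade — e_{1} e_{3} e_{4} e_{5}: \frac{720000}{37957921} - \frac{720000}{37957921} = 0 — confirming B is simple. So B^2 = -1.
B^2 = -1 — since the square is negative, the closed form is circular: l = 1, alpha*l = \frac{2 \pi}{3}, so exp(alpha B) = cos(\frac{2 \pi}{3}) + (sin(\frac{2 \pi}{3})/1)*B = - \frac{1}{2} + (\frac{\sqrt{3}}{2})*B.
Answer: - \frac{1}{2} - \frac{1500 \sqrt{3}}{6161} e_{1} e_{4} + \frac{120 \sqrt{3}}{6161} e_{1} e_{5} - \frac{750 \sqrt{3}}{6161} e_{3} e_{4} + \frac{60 \sqrt{3}}{6161} e_{3} e_{5} + \frac{5161 \sqrt{3}}{12322} e_{4} e_{5}


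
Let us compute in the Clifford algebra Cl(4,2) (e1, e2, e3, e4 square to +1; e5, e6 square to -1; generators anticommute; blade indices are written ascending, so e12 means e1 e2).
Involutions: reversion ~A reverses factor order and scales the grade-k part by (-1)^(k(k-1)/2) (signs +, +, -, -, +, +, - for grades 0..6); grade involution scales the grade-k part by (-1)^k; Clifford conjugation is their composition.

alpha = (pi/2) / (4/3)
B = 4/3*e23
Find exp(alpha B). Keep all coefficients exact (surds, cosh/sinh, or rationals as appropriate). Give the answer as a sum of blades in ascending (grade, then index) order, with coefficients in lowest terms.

B^2 = (4/3)^2*(e23)^2 = 16/9*(-1) = -16/9 (a basis 2-blade squares to minus the product of its generators' squares).
B^2 = -16/9 — the negative square puts this in the circular regime; l = 4/3, alpha*l = pi/2, so exp(alpha B) = cos(pi/2) + (sin(pi/2)/(4/3))*B = 0 + (3/4)*B.
Answer: e23


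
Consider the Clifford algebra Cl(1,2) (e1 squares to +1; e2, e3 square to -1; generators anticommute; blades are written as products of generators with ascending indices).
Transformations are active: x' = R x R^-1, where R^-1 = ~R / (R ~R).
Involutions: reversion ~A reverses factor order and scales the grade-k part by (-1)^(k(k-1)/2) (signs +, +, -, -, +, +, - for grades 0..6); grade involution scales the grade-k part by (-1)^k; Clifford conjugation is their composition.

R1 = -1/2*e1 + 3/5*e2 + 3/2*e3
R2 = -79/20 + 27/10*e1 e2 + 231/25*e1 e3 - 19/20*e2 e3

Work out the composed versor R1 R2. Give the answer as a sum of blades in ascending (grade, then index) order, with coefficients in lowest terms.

Distribute over the terms of R1 (each basis-blade product reordered to ascending indices, repeated generators contracted through their squares):
(-1/2*e1) R2 = 79/40*e1 - 27/20*e2 - 231/50*e3 + 19/40*e1 e2 e3
(3/5*e2) R2 = 81/50*e1 - 237/100*e2 + 57/100*e3 - 693/125*e1 e2 e3
(3/2*e3) R2 = 693/50*e1 - 57/40*e2 - 237/40*e3 + 81/20*e1 e2 e3
Summing the partial products and collecting blades:
Answer: 3491/200*e1 - 1029/200*e2 - 399/40*e3 - 1019/1000*e1 e2 e3


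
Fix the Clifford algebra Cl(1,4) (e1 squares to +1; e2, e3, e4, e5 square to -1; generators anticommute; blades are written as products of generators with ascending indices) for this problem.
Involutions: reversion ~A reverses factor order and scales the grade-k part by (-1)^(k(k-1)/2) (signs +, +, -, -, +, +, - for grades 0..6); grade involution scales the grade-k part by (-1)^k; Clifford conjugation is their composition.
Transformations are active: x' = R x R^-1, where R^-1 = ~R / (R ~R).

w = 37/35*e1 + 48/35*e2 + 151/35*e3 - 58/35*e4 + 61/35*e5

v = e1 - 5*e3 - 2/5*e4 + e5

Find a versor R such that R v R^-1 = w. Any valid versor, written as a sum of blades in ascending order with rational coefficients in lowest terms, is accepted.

A norm check does it: q(v) = q(w) = -629/25, hence R = v + w = 72/35*e1 + 48/35*e2 - 24/35*e3 - 72/35*e4 + 96/35*e5 realises the map — parallel part kept, (v - w)/2 negated, v carried to w.
Answer: 72/35*e1 + 48/35*e2 - 24/35*e3 - 72/35*e4 + 96/35*e5


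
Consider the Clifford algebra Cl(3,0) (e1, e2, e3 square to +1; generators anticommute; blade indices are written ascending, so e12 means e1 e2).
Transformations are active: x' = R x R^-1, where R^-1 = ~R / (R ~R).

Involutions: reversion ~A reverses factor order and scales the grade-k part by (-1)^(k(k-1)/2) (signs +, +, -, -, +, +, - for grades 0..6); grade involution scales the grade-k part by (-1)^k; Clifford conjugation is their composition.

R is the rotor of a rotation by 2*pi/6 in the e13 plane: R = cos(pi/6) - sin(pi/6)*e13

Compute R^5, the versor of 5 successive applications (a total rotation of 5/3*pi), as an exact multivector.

Because a rotor carries half the rotation angle, composing 5 copies of this e13-plane rotor multiplies the phase: 5*(pi/6) = 5*pi/6, hence R^5 = cos(5*pi/6) - sin(5*pi/6)*e13.
cos(5*pi/6) = -sqrt(3)/2 and sin(5*pi/6) = 1/2, so R^5 = -sqrt(3)/2 - 1/2*e13. The net rotation is 5/3*pi; the rotor keeps the half-angle phase exactly.
Answer: -sqrt(3)/2 - 1/2*e13


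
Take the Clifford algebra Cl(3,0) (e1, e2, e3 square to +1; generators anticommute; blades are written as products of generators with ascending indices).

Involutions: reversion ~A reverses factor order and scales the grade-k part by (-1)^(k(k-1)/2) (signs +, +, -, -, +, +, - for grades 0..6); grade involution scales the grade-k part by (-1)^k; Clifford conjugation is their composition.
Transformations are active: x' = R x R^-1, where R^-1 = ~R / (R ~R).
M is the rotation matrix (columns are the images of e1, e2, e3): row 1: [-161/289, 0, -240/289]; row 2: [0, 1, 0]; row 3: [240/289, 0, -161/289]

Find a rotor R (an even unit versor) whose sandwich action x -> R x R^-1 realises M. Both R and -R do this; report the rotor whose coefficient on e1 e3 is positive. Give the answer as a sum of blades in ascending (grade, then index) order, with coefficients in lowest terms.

Method: write R = a + b12*e1 e2 + b13*e1 e3 + b23*e2 e3 with a^2 + b12^2 + b13^2 + b23^2 = 1 (so R^-1 = ~R). Expanding the columns R e_j ~R gives tr M = 4a^2 - 1 and, from the antisymmetric part, M21 - M12 = -4a*b12, M13 - M31 = 4a*b13, M32 - M23 = -4a*b23.
Here tr M = -33/289, so a^2 = (1 + tr M)/4 = 64/289 and a = ±8/17. Taking a = 8/17: M21 - M12 = 0, M13 - M31 = -480/289, M32 - M23 = 0, giving b12 = 0, b13 = -15/17, b23 = 0, i.e. R = 8/17 - 15/17*e1 e3.
Its e1 e3 coefficient is negative, so report the other preimage -R.
Answer: -8/17 + 15/17*e1 e3. Note: both R and -R realise this M (trace -33/289); the covering map identifies them, and the e1 e3-coefficient sign is the tie-breaker.


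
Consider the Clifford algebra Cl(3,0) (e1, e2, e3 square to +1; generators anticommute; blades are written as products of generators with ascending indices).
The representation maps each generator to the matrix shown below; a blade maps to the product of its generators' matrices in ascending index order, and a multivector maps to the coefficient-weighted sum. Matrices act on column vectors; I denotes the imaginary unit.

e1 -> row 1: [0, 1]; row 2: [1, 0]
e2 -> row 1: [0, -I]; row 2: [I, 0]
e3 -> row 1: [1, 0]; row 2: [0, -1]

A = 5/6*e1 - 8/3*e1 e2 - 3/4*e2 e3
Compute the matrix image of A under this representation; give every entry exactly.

Bivector images (products of the table entries): rho(e1 e2) = rho(e1)rho(e2) = row 1: [I, 0]; row 2: [0, -I]; rho(e2 e3) = rho(e2)rho(e3) = row 1: [0, I]; row 2: [I, 0].
M = (5/6)*rho(e1) + (-8/3)*rho(e1 e2) + (-3/4)*rho(e2 e3), summed entrywise:
Answer: row 1: [-8*I/3, 5/6 - 3*I/4]; row 2: [5/6 - 3*I/4, 8*I/3]


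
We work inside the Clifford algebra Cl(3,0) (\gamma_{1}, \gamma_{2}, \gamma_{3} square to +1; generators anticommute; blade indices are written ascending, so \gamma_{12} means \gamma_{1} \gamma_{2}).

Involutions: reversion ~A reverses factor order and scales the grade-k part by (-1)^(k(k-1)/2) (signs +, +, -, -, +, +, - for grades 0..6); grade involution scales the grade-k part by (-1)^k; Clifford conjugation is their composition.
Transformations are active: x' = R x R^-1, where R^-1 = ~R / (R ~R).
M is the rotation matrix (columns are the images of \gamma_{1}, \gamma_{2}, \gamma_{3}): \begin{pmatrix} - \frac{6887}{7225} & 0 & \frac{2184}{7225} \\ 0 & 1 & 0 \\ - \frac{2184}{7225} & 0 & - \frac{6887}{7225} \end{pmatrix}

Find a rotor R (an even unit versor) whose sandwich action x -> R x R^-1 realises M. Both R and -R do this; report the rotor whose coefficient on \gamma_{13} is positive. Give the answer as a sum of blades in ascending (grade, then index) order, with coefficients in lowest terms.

Method: write R = a + b12*\gamma_{12} + b13*\gamma_{13} + b23*\gamma_{23} with a^2 + b12^2 + b13^2 + b23^2 = 1 (so R^-1 = ~R). Expanding the columns R e_j ~R gives tr M = 4a^2 - 1 and, from the antisymmetric part, M21 - M12 = -4a*b12, M13 - M31 = 4a*b13, M32 - M23 = -4a*b23.
Here tr M = -\frac{6549}{7225}, so a^2 = (1 + tr M)/4 = \frac{169}{7225} and a = ±\frac{13}{85}. Taking a = \frac{13}{85}: M21 - M12 = 0, M13 - M31 = \frac{4368}{7225}, M32 - M23 = 0, giving b12 = 0, b13 = \frac{84}{85}, b23 = 0, i.e. R = \frac{13}{85} + \frac{84}{85} \gamma_{13}.
Its \gamma_{13} coefficient is already positive.
Answer: \frac{13}{85} + \frac{84}{85} \gamma_{13}. Key observation: the double cover Spin(3) -> SO(3) sends R and -R to the same matrix (trace -\frac{6549}{7225} here), so the stated sign of the \gamma_{13} coefficient is what selects one sheet.


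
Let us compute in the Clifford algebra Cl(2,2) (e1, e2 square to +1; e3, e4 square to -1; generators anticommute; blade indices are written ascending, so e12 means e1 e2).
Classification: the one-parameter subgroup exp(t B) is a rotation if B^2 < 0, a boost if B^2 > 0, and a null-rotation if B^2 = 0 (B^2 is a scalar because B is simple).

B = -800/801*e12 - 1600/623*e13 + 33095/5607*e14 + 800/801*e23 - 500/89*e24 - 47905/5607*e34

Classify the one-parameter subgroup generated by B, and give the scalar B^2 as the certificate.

B^2 term by term: the squares give (-800/801)^2*(e12)^2 + (-1600/623)^2*(e13)^2 + (33095/5607)^2*(e14)^2 + (800/801)^2*(e23)^2 + (-500/89)^2*(e24)^2 + (-47905/5607)^2*(e34)^2 = 640000/641601*(-1) + 2560000/388129*(+1) + 1095279025/31438449*(+1) + 640000/641601*(+1) + 250000/7921*(+1) + 2294889025/31438449*(-1) = 0 (each basis 2-blade squares to minus the product of its generators' squares); cross terms between blades sharing an index anticommute and cancel; the commuting (index-disjoint) pairs give grade-4 terms 2*c*c'*(blade product), which cancel blade by blade — e1234: 76648000/4491207 - 1600000/55447 + 52952000/4491207 = 0 — confirming B is simple. So B^2 = 0.
Answer: null-rotation, certificate B^2 = 0. Because 0 is invariant under every versor sandwich, the classification follows from its sign alone.


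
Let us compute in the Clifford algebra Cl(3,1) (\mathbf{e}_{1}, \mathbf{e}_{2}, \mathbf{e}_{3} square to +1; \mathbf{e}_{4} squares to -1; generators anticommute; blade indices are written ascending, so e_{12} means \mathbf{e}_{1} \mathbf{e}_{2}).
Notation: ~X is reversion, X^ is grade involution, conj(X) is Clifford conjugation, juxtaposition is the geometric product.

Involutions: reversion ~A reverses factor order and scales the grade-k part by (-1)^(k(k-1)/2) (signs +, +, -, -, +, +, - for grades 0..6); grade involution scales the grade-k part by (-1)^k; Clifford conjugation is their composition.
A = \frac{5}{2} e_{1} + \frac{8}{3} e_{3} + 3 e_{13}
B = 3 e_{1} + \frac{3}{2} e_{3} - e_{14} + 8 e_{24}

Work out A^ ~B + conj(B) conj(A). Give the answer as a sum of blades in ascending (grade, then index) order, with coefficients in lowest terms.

first term: -\frac{23}{2} + \frac{9}{2} e_{1} - 9 e_{3} - \frac{5}{2} e_{4} + \frac{17}{4} e_{13} - 3 e_{34} + 20 e_{124} + \frac{8}{3} e_{134} - \frac{64}{3} e_{234} + 24 e_{1234}
second term: \frac{23}{2} - \frac{9}{2} e_{1} + 9 e_{3} + \frac{5}{2} e_{4} + \frac{17}{4} e_{13} - 3 e_{34} + 20 e_{124} + \frac{8}{3} e_{134} - \frac{64}{3} e_{234} - 24 e_{1234}
Answer: \frac{17}{2} e_{13} - 6 e_{34} + 40 e_{124} + \frac{16}{3} e_{134} - \frac{128}{3} e_{234}


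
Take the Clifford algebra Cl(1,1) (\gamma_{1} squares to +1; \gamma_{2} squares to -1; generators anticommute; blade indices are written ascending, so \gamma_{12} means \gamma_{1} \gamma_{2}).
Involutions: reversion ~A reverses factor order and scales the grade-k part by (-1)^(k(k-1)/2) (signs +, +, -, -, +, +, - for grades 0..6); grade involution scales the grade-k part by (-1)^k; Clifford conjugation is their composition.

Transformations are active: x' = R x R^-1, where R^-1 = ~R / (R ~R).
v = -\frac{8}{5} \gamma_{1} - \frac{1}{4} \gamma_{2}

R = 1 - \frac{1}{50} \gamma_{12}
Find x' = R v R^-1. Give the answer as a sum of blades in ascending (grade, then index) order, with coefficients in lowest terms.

~R = 1 + \frac{1}{50} \gamma_{12}, and R ~R = \frac{2499}{2500}, so R^-1 = ~R / (\frac{2499}{2500}).
R v = -\frac{321}{200} \gamma_{1} - \frac{141}{500} \gamma_{2}
Answer: -\frac{6711}{4165} \gamma_{1} - \frac{1047}{3332} \gamma_{2}


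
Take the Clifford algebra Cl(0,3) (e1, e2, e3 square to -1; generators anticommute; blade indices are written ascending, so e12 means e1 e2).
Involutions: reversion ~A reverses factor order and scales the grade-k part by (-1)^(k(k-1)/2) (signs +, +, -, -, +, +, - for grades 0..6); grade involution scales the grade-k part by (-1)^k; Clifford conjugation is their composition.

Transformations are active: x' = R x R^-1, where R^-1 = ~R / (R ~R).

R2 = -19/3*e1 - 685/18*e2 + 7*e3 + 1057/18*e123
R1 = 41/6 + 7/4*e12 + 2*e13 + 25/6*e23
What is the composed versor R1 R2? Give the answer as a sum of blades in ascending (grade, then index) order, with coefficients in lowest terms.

Distribute over the terms of R1 (each basis-blade product reordered to ascending indices, repeated generators contracted through their squares):
(41/6) R2 = -779/18*e1 - 28085/108*e2 + 287/6*e3 + 43337/108*e123
(7/4*e12) R2 = 4795/72*e1 - 133/12*e2 - 7399/72*e3 + 49/4*e123
(2*e13) R2 = -14*e1 + 1057/9*e2 - 38/3*e3 + 685/9*e123
(25/6*e23) R2 = -26425/108*e1 - 175/6*e2 - 17125/108*e3 - 475/18*e123
Summing the partial products and collecting blades:
Answer: -50837/216*e1 - 4937/27*e2 - 48851/216*e3 + 25015/54*e123


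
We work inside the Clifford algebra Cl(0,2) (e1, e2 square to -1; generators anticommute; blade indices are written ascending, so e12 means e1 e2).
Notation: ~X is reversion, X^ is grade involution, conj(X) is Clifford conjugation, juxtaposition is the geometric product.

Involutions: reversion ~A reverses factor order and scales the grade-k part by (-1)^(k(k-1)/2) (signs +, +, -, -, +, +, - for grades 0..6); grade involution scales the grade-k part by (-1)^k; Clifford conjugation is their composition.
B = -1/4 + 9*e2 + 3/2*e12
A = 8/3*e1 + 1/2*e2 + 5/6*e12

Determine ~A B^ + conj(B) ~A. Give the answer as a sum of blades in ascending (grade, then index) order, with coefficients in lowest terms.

first term: 23/4 - 89/12*e1 - 33/8*e2 - 571/24*e12
second term: 13/4 + 91/12*e1 - 33/8*e2 + 581/24*e12
Answer: 9 + 1/6*e1 - 33/4*e2 + 5/12*e12


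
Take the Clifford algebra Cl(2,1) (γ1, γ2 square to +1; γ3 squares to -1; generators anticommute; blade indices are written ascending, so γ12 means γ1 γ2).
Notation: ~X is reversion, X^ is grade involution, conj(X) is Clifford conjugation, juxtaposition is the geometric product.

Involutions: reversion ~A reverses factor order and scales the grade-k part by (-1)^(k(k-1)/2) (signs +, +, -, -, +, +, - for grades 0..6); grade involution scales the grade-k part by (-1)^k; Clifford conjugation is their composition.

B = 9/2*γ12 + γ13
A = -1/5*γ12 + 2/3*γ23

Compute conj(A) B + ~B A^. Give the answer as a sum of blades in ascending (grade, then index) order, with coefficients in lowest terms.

first term: -9/10 + 2/3*γ12 + 3*γ13 - 1/5*γ23
second term: -9/10 - 2/3*γ12 - 3*γ13 + 1/5*γ23
Answer: -9/5


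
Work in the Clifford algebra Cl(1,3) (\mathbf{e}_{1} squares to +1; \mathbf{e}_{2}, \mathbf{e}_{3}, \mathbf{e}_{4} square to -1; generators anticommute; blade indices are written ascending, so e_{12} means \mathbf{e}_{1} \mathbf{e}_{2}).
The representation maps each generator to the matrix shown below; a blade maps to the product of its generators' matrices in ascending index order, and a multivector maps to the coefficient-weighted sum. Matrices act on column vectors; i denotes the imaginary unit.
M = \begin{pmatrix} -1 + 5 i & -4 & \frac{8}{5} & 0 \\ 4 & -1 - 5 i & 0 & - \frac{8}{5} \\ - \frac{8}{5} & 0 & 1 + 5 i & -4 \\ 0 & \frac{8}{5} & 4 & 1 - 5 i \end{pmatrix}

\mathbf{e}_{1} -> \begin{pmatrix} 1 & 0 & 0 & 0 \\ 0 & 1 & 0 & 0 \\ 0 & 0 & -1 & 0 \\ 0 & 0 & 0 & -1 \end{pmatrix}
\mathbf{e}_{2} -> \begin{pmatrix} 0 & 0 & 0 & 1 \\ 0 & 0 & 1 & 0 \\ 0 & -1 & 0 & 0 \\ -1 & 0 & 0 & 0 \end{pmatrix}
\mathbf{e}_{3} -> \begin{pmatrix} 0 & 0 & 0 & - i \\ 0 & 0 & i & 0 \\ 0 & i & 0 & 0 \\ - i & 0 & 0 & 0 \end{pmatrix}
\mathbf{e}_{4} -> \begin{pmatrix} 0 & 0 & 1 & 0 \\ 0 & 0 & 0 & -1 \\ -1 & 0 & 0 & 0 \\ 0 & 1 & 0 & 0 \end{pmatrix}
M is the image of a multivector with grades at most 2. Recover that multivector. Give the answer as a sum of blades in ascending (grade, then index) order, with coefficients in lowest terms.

Method: the blade images are trace-orthogonal — tr(rho(e_A) rho(e_B)^-1) = 4 if A = B and 0 otherwise — and rho(e_A)^-1 = (e_A)^2 * rho(e_A) with (e_A)^2 = +1 or -1, so the coefficient of e_A in the preimage is (e_A)^2 * tr(M rho(e_A))/4.
Nonzero projections over blades of grade <= 2: e_{1}: (e_{1})^2 = +1, tr(M rho(e_{1})) = -4, coefficient -1; e_{4}: (e_{4})^2 = -1, tr(M rho(e_{4})) = - \frac{32}{5}, coefficient \frac{8}{5}; e_{23}: (e_{23})^2 = -1, tr(M rho(e_{23})) = 20, coefficient -5; e_{24}: (e_{24})^2 = -1, tr(M rho(e_{24})) = 16, coefficient -4. Every other blade of grade <= 2 projects to 0.
Answer: -e_{1} + \frac{8}{5} e_{4} - 5 e_{23} - 4 e_{24}


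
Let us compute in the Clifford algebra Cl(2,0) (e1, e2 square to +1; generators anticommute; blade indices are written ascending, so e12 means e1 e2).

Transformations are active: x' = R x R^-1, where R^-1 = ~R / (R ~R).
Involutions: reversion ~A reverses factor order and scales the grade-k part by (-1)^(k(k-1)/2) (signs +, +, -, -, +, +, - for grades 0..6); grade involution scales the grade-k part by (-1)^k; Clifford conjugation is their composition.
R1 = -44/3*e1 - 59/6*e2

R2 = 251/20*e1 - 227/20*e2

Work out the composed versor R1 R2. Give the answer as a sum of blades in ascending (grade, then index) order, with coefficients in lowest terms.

Distribute over the terms of R1 (each basis-blade product reordered to ascending indices, repeated generators contracted through their squares):
(-44/3*e1) R2 = -2761/15 + 2497/15*e12
(-59/6*e2) R2 = 13393/120 + 14809/120*e12
Summing the partial products and collecting blades:
Answer: -1739/24 + 2319/8*e12


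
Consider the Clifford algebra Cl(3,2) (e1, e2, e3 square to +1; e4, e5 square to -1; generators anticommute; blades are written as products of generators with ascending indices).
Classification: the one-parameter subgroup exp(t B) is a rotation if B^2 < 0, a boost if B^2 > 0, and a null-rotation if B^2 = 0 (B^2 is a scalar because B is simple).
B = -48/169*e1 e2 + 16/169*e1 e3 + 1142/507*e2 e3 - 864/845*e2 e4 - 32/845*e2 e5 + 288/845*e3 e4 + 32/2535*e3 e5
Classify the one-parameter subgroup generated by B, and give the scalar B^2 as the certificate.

B^2 term by term: the squares give (-48/169)^2*(e1 e2)^2 + (16/169)^2*(e1 e3)^2 + (1142/507)^2*(e2 e3)^2 + (-864/845)^2*(e2 e4)^2 + (-32/845)^2*(e2 e5)^2 + (288/845)^2*(e3 e4)^2 + (32/2535)^2*(e3 e5)^2 = 2304/28561*(-1) + 256/28561*(-1) + 1304164/257049*(-1) + 746496/714025*(+1) + 1024/714025*(+1) + 82944/714025*(+1) + 1024/6426225*(+1) = -4 (each basis 2-blade squares to minus the product of its generators' squares); cross terms between blades sharing an index anticommute and cancel; the commuting (index-disjoint) pairs give grade-4 terms 2*c*c'*(blade product), which cancel blade by blade — e1 e2 e3 e4: -27648/142805 + 27648/142805 = 0; e1 e2 e3 e5: -1024/142805 + 1024/142805 = 0; e2 e3 e4 e5: 18432/714025 - 18432/714025 = 0 — confirming B is simple. So B^2 = -4.
Answer: rotation, certificate B^2 = -4. One invariant decides it: the square -4 survives every conjugation, and its sign is exactly the classification.


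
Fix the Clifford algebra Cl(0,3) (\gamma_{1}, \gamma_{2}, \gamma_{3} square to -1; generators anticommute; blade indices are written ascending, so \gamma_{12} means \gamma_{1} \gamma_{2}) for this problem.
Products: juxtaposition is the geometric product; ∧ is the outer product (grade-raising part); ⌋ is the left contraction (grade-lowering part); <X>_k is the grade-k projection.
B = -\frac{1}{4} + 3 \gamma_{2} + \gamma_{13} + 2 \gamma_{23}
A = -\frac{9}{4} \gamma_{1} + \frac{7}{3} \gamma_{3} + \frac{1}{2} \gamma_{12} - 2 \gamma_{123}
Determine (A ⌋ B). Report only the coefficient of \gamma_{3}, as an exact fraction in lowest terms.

step 1: \frac{7}{3} \gamma_{1} + \frac{14}{3} \gamma_{2} + \frac{9}{4} \gamma_{3}
Answer: \frac{9}{4}


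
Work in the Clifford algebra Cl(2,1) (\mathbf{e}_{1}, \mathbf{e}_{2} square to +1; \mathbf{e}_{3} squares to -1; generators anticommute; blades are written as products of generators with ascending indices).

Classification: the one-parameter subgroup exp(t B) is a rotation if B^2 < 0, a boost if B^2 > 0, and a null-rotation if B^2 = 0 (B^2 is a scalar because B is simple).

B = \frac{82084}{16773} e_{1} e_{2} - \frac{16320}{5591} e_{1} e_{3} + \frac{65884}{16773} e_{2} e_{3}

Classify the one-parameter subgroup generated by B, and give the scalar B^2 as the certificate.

B^2 term by term: the squares give (\frac{82084}{16773})^2*(e_{1} e_{2})^2 + (-\frac{16320}{5591})^2*(e_{1} e_{3})^2 + (\frac{65884}{16773})^2*(e_{2} e_{3})^2 = \frac{6737783056}{281333529}*(-1) + \frac{266342400}{31259281}*(+1) + \frac{4340701456}{281333529}*(+1) = 0 (each basis 2-blade squares to minus the product of its generators' squares); cross terms between blades sharing an index anticommute and cancel. So B^2 = 0.
Answer: null-rotation, certificate B^2 = 0. The invariant at work: B^2 = 0 is unchanged by conjugation, hence its sign classifies the subgroup whatever basis B is written in.


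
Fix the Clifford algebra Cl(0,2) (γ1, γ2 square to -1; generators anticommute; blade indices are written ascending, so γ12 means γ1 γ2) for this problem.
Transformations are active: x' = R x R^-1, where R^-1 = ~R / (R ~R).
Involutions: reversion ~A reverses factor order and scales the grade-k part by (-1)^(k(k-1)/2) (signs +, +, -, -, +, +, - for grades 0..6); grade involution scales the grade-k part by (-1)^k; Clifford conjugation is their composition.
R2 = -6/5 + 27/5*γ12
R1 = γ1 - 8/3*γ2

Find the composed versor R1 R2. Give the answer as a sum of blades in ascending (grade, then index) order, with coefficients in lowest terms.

Distribute over the terms of R1 (each basis-blade product reordered to ascending indices, repeated generators contracted through their squares):
(γ1) R2 = -6/5*γ1 - 27/5*γ2
(-8/3*γ2) R2 = -72/5*γ1 + 16/5*γ2
Summing the partial products and collecting blades:
Answer: -78/5*γ1 - 11/5*γ2


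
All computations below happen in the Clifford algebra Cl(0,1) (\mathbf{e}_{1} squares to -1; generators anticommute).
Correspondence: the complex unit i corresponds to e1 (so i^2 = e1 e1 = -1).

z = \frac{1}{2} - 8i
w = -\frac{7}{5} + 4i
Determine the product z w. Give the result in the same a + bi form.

In blades: z = \frac{1}{2} - 8 e_{1}, w = -\frac{7}{5} + 4 e_{1}.
Distribute z over w term by term (generator squares from the signature, products reordered to ascending indices): (\frac{1}{2})*w = -\frac{7}{10} + 2 e_{1}; (-8 e_{1})*w = 32 + \frac{56}{5} e_{1}.
Sum: \frac{313}{10} + \frac{66}{5} e_{1}; translating back through the correspondence:
Answer: \frac{313}{10} + \frac{66}{5}i


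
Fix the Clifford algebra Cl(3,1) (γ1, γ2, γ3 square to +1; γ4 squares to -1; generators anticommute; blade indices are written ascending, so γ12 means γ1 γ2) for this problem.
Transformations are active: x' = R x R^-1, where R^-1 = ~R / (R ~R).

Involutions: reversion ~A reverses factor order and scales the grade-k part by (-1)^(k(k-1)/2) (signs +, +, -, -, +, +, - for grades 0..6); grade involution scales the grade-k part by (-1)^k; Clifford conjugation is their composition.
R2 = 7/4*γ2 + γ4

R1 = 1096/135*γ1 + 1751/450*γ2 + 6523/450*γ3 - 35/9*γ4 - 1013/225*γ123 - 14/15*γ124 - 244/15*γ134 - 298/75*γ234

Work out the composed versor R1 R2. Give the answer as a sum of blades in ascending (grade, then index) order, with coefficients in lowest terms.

Distribute over the terms of R2 (each basis-blade product reordered to ascending indices, repeated generators contracted through their squares):
R1 (7/4*γ2) = 12257/1800 + 1918/135*γ12 + 7091/900*γ13 + 49/30*γ14 - 45661/1800*γ23 + 245/36*γ24 - 1043/150*γ34 - 427/15*γ1234
R1 (γ4) = 35/9 + 14/15*γ12 + 244/15*γ13 + 1096/135*γ14 + 298/75*γ23 + 1751/450*γ24 + 6523/450*γ34 - 1013/225*γ1234
Summing the partial products and collecting blades:
Answer: 6419/600 + 2044/135*γ12 + 21731/900*γ13 + 2633/270*γ14 - 38509/1800*γ23 + 3209/300*γ24 + 1697/225*γ34 - 7418/225*γ1234


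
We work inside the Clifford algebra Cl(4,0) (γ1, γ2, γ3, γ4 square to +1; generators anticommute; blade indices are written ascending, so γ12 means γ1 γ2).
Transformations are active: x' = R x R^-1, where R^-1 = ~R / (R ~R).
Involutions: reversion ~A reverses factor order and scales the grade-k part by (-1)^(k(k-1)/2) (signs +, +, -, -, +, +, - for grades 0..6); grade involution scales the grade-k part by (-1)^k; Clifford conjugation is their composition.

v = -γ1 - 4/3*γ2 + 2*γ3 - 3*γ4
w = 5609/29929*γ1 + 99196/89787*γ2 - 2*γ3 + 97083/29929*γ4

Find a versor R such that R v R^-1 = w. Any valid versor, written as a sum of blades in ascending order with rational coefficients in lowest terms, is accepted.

Why this works: both vectors square to 142/9, so q(v) = q(w) and R = v + w = -24320/29929*γ1 - 6840/29929*γ2 + 7296/29929*γ4 carries v to w — its own direction survives, the complement (v - w)/2 flips.
Answer: -24320/29929*γ1 - 6840/29929*γ2 + 7296/29929*γ4


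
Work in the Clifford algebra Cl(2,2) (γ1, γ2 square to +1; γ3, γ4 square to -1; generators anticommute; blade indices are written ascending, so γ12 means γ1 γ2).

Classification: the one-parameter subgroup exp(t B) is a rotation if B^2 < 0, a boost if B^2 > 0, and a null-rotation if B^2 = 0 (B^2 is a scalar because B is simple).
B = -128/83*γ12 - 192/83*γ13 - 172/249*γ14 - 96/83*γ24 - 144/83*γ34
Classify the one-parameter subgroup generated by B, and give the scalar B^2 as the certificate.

B^2 term by term: the squares give (-128/83)^2*(γ12)^2 + (-192/83)^2*(γ13)^2 + (-172/249)^2*(γ14)^2 + (-96/83)^2*(γ24)^2 + (-144/83)^2*(γ34)^2 = 16384/6889*(-1) + 36864/6889*(+1) + 29584/62001*(+1) + 9216/6889*(+1) + 20736/6889*(-1) = 16/9 (each basis 2-blade squares to minus the product of its generators' squares); cross terms between blades sharing an index anticommute and cancel; the commuting (index-disjoint) pairs give grade-4 terms 2*c*c'*(blade product), which cancel blade by blade — γ1234: 36864/6889 - 36864/6889 = 0 — confirming B is simple. So B^2 = 16/9.
Answer: boost, certificate B^2 = 16/9. One invariant decides it: the square 16/9 survives every conjugation, and its sign is exactly the classification.


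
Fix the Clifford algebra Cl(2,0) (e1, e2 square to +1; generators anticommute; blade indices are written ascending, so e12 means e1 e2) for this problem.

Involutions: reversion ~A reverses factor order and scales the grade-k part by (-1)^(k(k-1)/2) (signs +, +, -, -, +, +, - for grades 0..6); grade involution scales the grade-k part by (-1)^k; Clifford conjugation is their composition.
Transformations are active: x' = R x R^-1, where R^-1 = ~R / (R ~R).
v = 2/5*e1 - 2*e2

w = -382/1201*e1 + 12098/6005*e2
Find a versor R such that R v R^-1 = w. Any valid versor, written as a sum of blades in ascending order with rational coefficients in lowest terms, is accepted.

Equal squares first: v^2 = w^2 = 104/25. Then v + w = 492/6005*e1 + 88/6005*e2 is a versor taking v to w, provided it is invertible.
Answer: 492/6005*e1 + 88/6005*e2


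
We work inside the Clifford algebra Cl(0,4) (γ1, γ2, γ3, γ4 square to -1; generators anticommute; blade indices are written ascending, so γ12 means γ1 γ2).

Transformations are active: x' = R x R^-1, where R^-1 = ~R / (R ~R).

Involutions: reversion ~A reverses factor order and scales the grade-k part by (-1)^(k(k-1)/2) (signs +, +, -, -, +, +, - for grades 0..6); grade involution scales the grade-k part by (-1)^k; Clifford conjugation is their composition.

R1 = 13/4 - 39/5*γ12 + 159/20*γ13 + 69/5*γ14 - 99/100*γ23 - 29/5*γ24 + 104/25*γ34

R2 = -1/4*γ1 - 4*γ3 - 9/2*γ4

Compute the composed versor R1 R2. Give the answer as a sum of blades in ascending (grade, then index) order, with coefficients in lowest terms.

Distribute over the terms of R2 (each basis-blade product reordered to ascending indices, repeated generators contracted through their squares):
R1 (-1/4*γ1) = -13/16*γ1 + 39/20*γ2 - 159/80*γ3 - 69/20*γ4 + 99/400*γ123 + 29/20*γ124 - 26/25*γ134
R1 (-4*γ3) = 159/5*γ1 - 99/25*γ2 - 13*γ3 - 416/25*γ4 + 156/5*γ123 + 276/5*γ134 - 116/5*γ234
R1 (-9/2*γ4) = 621/10*γ1 - 261/10*γ2 + 468/25*γ3 - 117/8*γ4 + 351/10*γ124 - 1431/40*γ134 + 891/200*γ234
Summing the partial products and collecting blades:
Answer: 7447/80*γ1 - 2811/100*γ2 + 1493/400*γ3 - 6943/200*γ4 + 12579/400*γ123 + 731/20*γ124 + 3677/200*γ134 - 3749/200*γ234


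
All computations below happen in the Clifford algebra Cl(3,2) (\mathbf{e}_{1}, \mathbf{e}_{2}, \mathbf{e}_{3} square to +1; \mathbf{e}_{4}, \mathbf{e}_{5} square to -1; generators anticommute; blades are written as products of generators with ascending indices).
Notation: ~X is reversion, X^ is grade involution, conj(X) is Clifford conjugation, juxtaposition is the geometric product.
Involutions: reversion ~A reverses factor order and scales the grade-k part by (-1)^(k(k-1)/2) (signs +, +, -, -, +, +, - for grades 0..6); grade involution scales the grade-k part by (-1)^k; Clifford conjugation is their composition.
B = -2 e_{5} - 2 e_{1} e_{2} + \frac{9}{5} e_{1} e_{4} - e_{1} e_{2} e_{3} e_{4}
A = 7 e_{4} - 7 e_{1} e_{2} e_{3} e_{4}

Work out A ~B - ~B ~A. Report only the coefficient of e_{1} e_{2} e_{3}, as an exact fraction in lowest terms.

first term: -7 - \frac{63}{5} e_{1} + \frac{63}{5} e_{2} e_{3} + 14 e_{3} e_{4} - 14 e_{4} e_{5} - 7 e_{1} e_{2} e_{3} + 14 e_{1} e_{2} e_{4} + 14 e_{1} e_{2} e_{3} e_{4} e_{5}
second term: -7 + \frac{63}{5} e_{1} + \frac{63}{5} e_{2} e_{3} + 14 e_{3} e_{4} + 14 e_{4} e_{5} + 7 e_{1} e_{2} e_{3} + 14 e_{1} e_{2} e_{4} + 14 e_{1} e_{2} e_{3} e_{4} e_{5}
Answer: -14


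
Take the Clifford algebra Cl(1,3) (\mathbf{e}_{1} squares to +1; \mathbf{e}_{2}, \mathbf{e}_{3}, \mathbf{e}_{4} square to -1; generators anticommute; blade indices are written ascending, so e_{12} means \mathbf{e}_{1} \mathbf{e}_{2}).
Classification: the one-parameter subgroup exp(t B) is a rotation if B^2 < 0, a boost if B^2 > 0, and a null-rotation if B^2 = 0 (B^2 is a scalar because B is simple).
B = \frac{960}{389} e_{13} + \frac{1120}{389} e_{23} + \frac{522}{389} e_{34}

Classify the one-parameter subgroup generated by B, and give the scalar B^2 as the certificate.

B^2 term by term: the squares give (\frac{960}{389})^2*(e_{13})^2 + (\frac{1120}{389})^2*(e_{23})^2 + (\frac{522}{389})^2*(e_{34})^2 = \frac{921600}{151321}*(+1) + \frac{1254400}{151321}*(-1) + \frac{272484}{151321}*(-1) = -4 (each basis 2-blade squares to minus the product of its generators' squares); cross terms between blades sharing an index anticommute and cancel. So B^2 = -4.
Answer: rotation, certificate B^2 = -4. Note: conjugating B changes its blade decomposition but never the scalar B^2 = -4, whose sign settles the classification.


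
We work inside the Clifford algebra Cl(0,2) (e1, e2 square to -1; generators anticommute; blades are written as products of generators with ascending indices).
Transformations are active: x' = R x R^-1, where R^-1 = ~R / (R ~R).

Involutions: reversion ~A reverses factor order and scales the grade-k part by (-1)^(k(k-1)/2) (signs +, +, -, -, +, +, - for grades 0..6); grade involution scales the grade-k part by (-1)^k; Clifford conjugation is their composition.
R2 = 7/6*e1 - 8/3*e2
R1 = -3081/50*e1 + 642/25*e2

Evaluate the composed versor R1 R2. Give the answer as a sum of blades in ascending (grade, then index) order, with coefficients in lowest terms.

Distribute over the terms of R1 (each basis-blade product reordered to ascending indices, repeated generators contracted through their squares):
(-3081/50*e1) R2 = 7189/100 + 4108/25*e1 e2
(642/25*e2) R2 = 1712/25 - 749/25*e1 e2
Summing the partial products and collecting blades:
Answer: 14037/100 + 3359/25*e1 e2


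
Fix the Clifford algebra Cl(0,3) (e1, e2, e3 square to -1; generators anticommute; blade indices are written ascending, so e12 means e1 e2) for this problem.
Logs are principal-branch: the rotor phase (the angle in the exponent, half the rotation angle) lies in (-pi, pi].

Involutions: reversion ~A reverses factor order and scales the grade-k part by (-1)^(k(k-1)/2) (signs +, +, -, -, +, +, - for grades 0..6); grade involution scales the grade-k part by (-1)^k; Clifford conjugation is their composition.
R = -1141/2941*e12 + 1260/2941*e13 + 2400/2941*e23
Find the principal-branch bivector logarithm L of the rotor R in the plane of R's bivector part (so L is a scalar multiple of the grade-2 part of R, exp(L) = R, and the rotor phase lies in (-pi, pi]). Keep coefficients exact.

The scalar part of R is 0, which pins the rotor phase on the principal branch; dividing the bivector part by the sine of that phase recovers the unit plane, and L is the phase times that plane.
Concretely: cos(phase) = 0 gives phase = ±pi/2, and since phase/sin(phase) is even the sign is immaterial: L = (phase/sin(phase)) * <R>_2 = (pi/2) * <R>_2.
Answer: -1141*pi/5882*e12 + 630*pi/2941*e13 + 1200*pi/2941*e23
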